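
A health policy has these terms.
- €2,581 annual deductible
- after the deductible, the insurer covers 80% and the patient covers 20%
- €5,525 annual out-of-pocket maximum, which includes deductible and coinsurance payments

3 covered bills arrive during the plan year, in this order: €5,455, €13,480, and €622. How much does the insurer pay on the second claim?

€11,110.80

#1 (€5,455): €2,581 to deductible, leaving €2,874; 20% of €2,874 = €574.80. Cost to patient: €3,155.80. OOP to date €3,155.80. Plan pays €5,455 − €3,155.80 = €2,299.20.
#2 (€13,480): deductible already satisfied, so patient's share is 20% × €13,480 = €2,696. That would push OOP to €5,851.80, over the €5,525 cap, so patient pays €5,525 − €3,155.80 = €2,369.20. Insurer: €13,480 − €2,369.20 = €11,110.80.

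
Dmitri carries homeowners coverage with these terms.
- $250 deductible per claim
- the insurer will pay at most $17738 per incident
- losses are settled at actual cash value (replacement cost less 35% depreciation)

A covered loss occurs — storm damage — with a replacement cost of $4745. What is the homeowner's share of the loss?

Depreciate 35%: the covered value is $4745 × 0.65 = $3084.25.
Subtract the deductible: $3084.25 − $250 = $2834.25.
$2834.25 ≤ $17738, so the limit doesn't bind; insurer pays $2834.25.
Out of pocket: $4745 − $2834.25 = $1910.75.

$1910.75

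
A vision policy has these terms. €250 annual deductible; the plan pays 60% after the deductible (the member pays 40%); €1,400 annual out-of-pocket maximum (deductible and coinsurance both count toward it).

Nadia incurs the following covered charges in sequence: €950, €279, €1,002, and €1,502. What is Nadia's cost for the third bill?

Claim 1 — €950: deductible takes €250, €700 remains; coinsurance €700 × 40% = €280. Cost to member: €530. OOP to date €530.
Claim 2 — €279: deductible met; 40% of €279 = €111.60. Cost to member: €111.60. OOP to date €641.60.
Claim 3 — €1,002: deductible met; 40% of €1,002 = €400.80. Member owes €400.80 (running OOP €1,042.40).

€400.80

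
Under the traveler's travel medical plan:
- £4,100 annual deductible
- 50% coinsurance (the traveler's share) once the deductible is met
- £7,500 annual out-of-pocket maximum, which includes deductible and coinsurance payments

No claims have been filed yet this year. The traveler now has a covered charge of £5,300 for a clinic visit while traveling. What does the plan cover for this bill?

£600

The full £4,100 deductible is still open; £4,100 of this bill applies to it.
The remaining £1,200 (= £5,300 − £4,100) moves to coinsurance.
Coinsurance: £1,200 × 50% = £600.
So the traveler owes £4,100 + £600 = £4,700 before any cap.
Total out-of-pocket so far would be £0 + £4,700 = £4,700, below the £7,500 cap — no reduction.
Insurer pays the balance: £5,300 − £4,700 = £600.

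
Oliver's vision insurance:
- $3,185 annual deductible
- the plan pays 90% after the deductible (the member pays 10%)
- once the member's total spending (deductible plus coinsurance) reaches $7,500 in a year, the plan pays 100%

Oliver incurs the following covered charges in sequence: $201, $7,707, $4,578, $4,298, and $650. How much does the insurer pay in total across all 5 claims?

$12,824.10

Bill 1, $201: all of it applies to the deductible. Cost to member: $201. OOP to date $201. Insurer: $201 − $201 = $0.
Bill 2, $7,707: $2,984 finishes the deductible; $4,723 goes to coinsurance; coinsurance $4,723 × 10% = $472.30. Member pays $3,456.30; OOP now $3,657.30. Plan pays $7,707 − $3,456.30 = $4,250.70.
Bill 3, $4,578: deductible met; 10% of $4,578 = $457.80. Cost to member: $457.80. OOP to date $4,115.10. Insurer: $4,578 − $457.80 = $4,120.20.
Bill 4, $4,298: 10% coinsurance on $4,298 = $429.80. Member pays $429.80; OOP now $4,544.90. Insurer: $4,298 − $429.80 = $3,868.20.
Bill 5, $650: 10% coinsurance on $650 = $65. Member pays $65; OOP now $4,609.90. Insurer: $650 − $65 = $585.
Insurer total = bills − member's total = $17,434 − $4,609.90 = $12,824.10.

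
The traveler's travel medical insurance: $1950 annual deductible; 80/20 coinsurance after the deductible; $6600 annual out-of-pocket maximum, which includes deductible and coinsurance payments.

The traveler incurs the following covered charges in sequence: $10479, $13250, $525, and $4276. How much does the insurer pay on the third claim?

$420

#1 ($10479): deductible takes $1950, $8529 remains; traveler's 20% is $1705.80. Traveler pays $3655.80; OOP now $3655.80. Plan pays $10479 − $3655.80 = $6823.20.
#2 ($13250): deductible met; 20% of $13250 = $2650. Cost to traveler: $2650. OOP to date $6305.80. Insurer: $13250 − $2650 = $10600.
#3 ($525): deductible already satisfied, so traveler's share is 20% × $525 = $105. Traveler owes $105 (running OOP $6410.80). Plan pays $525 − $105 = $420.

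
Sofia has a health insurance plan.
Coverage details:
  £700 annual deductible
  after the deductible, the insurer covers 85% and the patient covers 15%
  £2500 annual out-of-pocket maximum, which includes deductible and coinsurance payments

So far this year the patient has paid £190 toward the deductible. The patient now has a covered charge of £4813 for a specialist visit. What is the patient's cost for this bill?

Remaining deductible: £700 − £190 = £510.
The remaining £4303 (= £4813 − £510) moves to coinsurance.
15% of £4303 = £645.45 falls to the patient.
Patient responsibility before any cap: £510 + £645.45 = £1155.45.
Cumulative spending £190 + £1155.45 = £1345.45 stays under the £2500 maximum.

£1155.45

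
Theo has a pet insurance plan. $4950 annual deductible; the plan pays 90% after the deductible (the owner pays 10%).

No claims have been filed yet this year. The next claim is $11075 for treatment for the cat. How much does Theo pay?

Nothing has been paid toward the $4950 deductible, so the first $4950 of this charge is applied there.
After the $4950 deductible portion, $11075 − $4950 = $6125 is subject to coinsurance.
Coinsurance: $6125 × 10% = $612.50.
So the owner owes $4950 + $612.50 = $5562.50.

$5562.50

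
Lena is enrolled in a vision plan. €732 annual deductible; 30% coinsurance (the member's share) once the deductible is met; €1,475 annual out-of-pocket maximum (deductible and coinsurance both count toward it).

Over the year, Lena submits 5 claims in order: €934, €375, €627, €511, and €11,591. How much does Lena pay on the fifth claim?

€228.50

Bill 1, €934: €732 to deductible, leaving €202; coinsurance €202 × 30% = €60.60. Member pays €792.60; OOP now €792.60.
Bill 2, €375: deductible met; 30% of €375 = €112.50. Cost to member: €112.50. OOP to date €905.10.
Bill 3, €627: 30% coinsurance on €627 = €188.10. Cost to member: €188.10. OOP to date €1,093.20.
Bill 4, €511: 30% coinsurance on €511 = €153.30. Member owes €153.30 (running OOP €1,246.50).
Bill 5, €11,591: deductible already satisfied, so member's share is 30% × €11,591 = €3,477.30. OOP would hit €4,723.80 > €1,475, so the cap limits the member to €1,475 − €1,246.50 = €228.50.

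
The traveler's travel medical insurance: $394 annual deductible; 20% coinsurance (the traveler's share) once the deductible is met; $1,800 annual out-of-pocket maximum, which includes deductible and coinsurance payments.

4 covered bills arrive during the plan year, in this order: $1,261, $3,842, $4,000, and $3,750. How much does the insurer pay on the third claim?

$3,535.80

Claim 1 — $1,261: $394 to deductible, leaving $867; traveler's 20% is $173.40. Cost to traveler: $567.40. OOP to date $567.40. Plan pays $1,261 − $567.40 = $693.60.
Claim 2 — $3,842: deductible already satisfied, so traveler's share is 20% × $3,842 = $768.40. Traveler pays $768.40; OOP now $1,335.80. Insurer: $3,842 − $768.40 = $3,073.60.
Claim 3 — $4,000: 20% coinsurance on $4,000 = $800. OOP would hit $2,135.80 > $1,800, so the cap limits the traveler to $1,800 − $1,335.80 = $464.20. Insurer: $4,000 − $464.20 = $3,535.80.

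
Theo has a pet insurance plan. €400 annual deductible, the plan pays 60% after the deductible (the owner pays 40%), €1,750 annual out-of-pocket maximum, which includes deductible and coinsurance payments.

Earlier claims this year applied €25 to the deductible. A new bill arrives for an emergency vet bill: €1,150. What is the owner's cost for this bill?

€685

Remaining deductible: €400 − €25 = €375.
The remaining €775 (= €1,150 − €375) moves to coinsurance.
Coinsurance: €775 × 40% = €310.
That puts the owner's cost at €375 + €310 = €685 before any cap.
Cumulative spending €25 + €685 = €710 stays under the €1,750 maximum.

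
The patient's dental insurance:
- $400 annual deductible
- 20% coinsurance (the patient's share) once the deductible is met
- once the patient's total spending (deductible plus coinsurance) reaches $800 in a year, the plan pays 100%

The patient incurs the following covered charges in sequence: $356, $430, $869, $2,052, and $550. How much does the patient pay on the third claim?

$173.80

#1 ($356): fully absorbed by the deductible. Patient pays $356; OOP now $356.
#2 ($430): deductible takes $44, $386 remains; 20% of $386 = $77.20. Patient pays $121.20; OOP now $477.20.
#3 ($869): 20% coinsurance on $869 = $173.80. Patient pays $173.80; OOP now $651.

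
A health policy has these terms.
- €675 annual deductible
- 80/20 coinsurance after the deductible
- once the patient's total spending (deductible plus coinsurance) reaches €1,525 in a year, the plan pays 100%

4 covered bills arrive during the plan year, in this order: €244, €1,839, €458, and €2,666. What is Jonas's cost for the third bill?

€91.60

#1 (€244): fully absorbed by the deductible. Patient owes €244 (running OOP €244).
#2 (€1,839): €431 finishes the deductible; €1,408 goes to coinsurance; patient's 20% is €281.60. Patient owes €712.60 (running OOP €956.60).
#3 (€458): deductible met; 20% of €458 = €91.60. Cost to patient: €91.60. OOP to date €1,048.20.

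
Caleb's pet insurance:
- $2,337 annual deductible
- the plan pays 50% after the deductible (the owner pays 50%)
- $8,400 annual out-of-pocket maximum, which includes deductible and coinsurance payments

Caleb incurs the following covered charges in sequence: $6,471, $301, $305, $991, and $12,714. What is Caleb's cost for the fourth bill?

$495.50

Bill 1, $6,471: $2,337 finishes the deductible; $4,134 goes to coinsurance; 50% of $4,134 = $2,067. Owner pays $4,404; OOP now $4,404.
Bill 2, $301: 50% coinsurance on $301 = $150.50. Owner pays $150.50; OOP now $4,554.50.
Bill 3, $305: deductible already satisfied, so owner's share is 50% × $305 = $152.50. Owner pays $152.50; OOP now $4,707.
Bill 4, $991: deductible met; 50% of $991 = $495.50. Owner pays $495.50; OOP now $5,202.50.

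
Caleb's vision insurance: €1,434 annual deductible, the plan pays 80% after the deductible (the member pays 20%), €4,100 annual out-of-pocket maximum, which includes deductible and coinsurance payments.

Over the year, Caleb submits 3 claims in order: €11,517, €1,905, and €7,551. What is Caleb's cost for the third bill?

€268.40

#1 (€11,517): deductible takes €1,434, €10,083 remains; 20% of €10,083 = €2,016.60. Member owes €3,450.60 (running OOP €3,450.60).
#2 (€1,905): deductible met; 20% of €1,905 = €381. Member pays €381; OOP now €3,831.60.
#3 (€7,551): 20% coinsurance on €7,551 = €1,510.20. That would push OOP to €5,341.80, over the €4,100 cap, so member pays €4,100 − €3,831.60 = €268.40.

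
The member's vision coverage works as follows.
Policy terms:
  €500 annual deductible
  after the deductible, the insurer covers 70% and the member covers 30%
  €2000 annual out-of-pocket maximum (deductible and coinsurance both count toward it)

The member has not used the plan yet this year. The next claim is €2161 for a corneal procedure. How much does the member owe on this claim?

Deductible not yet touched, so the first €500 of the bill goes to the deductible.
The remaining €1661 (= €2161 − €500) moves to coinsurance.
30% of €1661 = €498.30 falls to the member.
That puts the member's cost at €500 + €498.30 = €998.30 before any cap.
Year-to-date out-of-pocket becomes €0 + €998.30 = €998.30, still under the €2000 maximum, so no cap applies.

€998.30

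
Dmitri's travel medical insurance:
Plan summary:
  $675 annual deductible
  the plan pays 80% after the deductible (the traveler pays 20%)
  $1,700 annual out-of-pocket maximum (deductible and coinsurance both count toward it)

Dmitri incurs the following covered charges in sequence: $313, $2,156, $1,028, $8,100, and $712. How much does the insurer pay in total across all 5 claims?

$10,609

Claim 1 ($313): entire amount goes to the deductible. Cost to traveler: $313. OOP to date $313. Insurer: $313 − $313 = $0.
Claim 2 ($2,156): $362 to deductible, leaving $1,794; traveler's 20% is $358.80. Cost to traveler: $720.80. OOP to date $1,033.80. Plan pays $2,156 − $720.80 = $1,435.20.
Claim 3 ($1,028): deductible met; 20% of $1,028 = $205.60. Traveler owes $205.60 (running OOP $1,239.40). Plan pays $1,028 − $205.60 = $822.40.
Claim 4 ($8,100): deductible met; 20% of $8,100 = $1,620. That would push OOP to $2,859.40, over the $1,700 cap, so traveler pays $1,700 − $1,239.40 = $460.60. Plan pays $8,100 − $460.60 = $7,639.40.
Claim 5 ($712): deductible already satisfied, so traveler's share is 20% × $712 = $142.40. That would push OOP to $1,842.40, over the $1,700 cap, so traveler pays $1,700 − $1,700 = $0. Insurer: $712 − $0 = $712.
Insurer total = bills − traveler's total = $12,309 − $1,700 = $10,609.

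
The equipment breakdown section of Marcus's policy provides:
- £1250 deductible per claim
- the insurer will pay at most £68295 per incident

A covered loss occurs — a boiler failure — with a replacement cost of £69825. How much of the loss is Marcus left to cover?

Less the £1250 deductible: £69825 − £1250 = £68575.
£68575 exceeds the £68295 limit, so the insurer pays the limit: £68295.
Business owner's share is the uncovered remainder: £69825 − £68295 = £1530.

£1530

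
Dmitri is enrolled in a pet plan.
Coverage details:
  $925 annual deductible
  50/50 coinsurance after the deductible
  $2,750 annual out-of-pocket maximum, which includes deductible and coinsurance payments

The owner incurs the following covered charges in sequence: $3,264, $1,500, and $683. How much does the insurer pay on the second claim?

Bill 1, $3,264: $925 finishes the deductible; $2,339 goes to coinsurance; 50% of $2,339 = $1,169.50. Owner owes $2,094.50 (running OOP $2,094.50). Insurer: $3,264 − $2,094.50 = $1,169.50.
Bill 2, $1,500: deductible already satisfied, so owner's share is 50% × $1,500 = $750. OOP would hit $2,844.50 > $2,750, so the cap limits the owner to $2,750 − $2,094.50 = $655.50. Plan pays $1,500 − $655.50 = $844.50.

$844.50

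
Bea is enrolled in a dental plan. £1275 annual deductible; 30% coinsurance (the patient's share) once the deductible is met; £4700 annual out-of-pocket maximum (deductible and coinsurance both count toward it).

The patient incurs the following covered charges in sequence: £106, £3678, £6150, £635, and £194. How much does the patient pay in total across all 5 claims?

£4121.40

Bill 1, £106: entire amount goes to the deductible. Cost to patient: £106. OOP to date £106.
Bill 2, £3678: £1169 to deductible, leaving £2509; 30% of £2509 = £752.70. Patient pays £1921.70; OOP now £2027.70.
Bill 3, £6150: deductible already satisfied, so patient's share is 30% × £6150 = £1845. Cost to patient: £1845. OOP to date £3872.70.
Bill 4, £635: 30% coinsurance on £635 = £190.50. Cost to patient: £190.50. OOP to date £4063.20.
Bill 5, £194: deductible already satisfied, so patient's share is 30% × £194 = £58.20. Cost to patient: £58.20. OOP to date £4121.40.
Summing the patient's payments: £106 + £1921.70 + £1845 + £190.50 + £58.20 = £4121.40.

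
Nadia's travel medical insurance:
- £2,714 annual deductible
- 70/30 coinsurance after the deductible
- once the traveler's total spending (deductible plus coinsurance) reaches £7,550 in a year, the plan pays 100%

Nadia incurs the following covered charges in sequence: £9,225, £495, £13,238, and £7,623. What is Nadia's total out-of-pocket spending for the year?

£7,550

Bill 1, £9,225: £2,714 finishes the deductible; £6,511 goes to coinsurance; 30% of £6,511 = £1,953.30. Traveler pays £4,667.30; OOP now £4,667.30.
Bill 2, £495: deductible met; 30% of £495 = £148.50. Traveler owes £148.50 (running OOP £4,815.80).
Bill 3, £13,238: 30% coinsurance on £13,238 = £3,971.40. That would push OOP to £8,787.20, over the £7,550 cap, so traveler pays £7,550 − £4,815.80 = £2,734.20.
Bill 4, £7,623: deductible met; 30% of £7,623 = £2,286.90. Adding that to £7,550 gives £9,836.90, past the £7,550 cap; traveler pays only £7,550 − £7,550 = £0.
Summing the traveler's payments: £4,667.30 + £148.50 + £2,734.20 + £0 = £7,550.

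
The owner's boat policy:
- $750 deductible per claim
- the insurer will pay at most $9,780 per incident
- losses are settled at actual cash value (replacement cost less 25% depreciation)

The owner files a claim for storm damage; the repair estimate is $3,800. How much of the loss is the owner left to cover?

Depreciate 25%: the covered value is $3,800 × 0.75 = $2,850.
Subtract the deductible: $2,850 − $750 = $2,100.
$2,100 is within the $9,780 limit, so the insurer pays $2,100.
Out of pocket: $3,800 − $2,100 = $1,700.

$1,700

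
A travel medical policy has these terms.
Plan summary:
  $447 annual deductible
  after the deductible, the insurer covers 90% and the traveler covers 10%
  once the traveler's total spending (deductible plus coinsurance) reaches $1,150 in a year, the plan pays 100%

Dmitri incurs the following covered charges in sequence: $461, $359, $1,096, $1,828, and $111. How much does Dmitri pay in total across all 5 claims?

$787.80

Bill 1, $461: $447 to deductible, leaving $14; 10% of $14 = $1.40. Cost to traveler: $448.40. OOP to date $448.40.
Bill 2, $359: deductible met; 10% of $359 = $35.90. Traveler pays $35.90; OOP now $484.30.
Bill 3, $1,096: deductible already satisfied, so traveler's share is 10% × $1,096 = $109.60. Traveler pays $109.60; OOP now $593.90.
Bill 4, $1,828: deductible already satisfied, so traveler's share is 10% × $1,828 = $182.80. Traveler pays $182.80; OOP now $776.70.
Bill 5, $111: deductible already satisfied, so traveler's share is 10% × $111 = $11.10. Traveler pays $11.10; OOP now $787.80.
Total paid by the traveler: $448.40 + $35.90 + $109.60 + $182.80 + $11.10 = $787.80.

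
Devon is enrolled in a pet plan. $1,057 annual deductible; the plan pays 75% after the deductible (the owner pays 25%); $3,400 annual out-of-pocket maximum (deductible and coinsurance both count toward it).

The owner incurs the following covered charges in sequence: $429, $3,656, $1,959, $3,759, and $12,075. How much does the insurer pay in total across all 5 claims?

Claim 1 — $429: fully absorbed by the deductible. Owner pays $429; OOP now $429. Insurer: $429 − $429 = $0.
Claim 2 — $3,656: $628 to deductible, leaving $3,028; 25% of $3,028 = $757. Owner pays $1,385; OOP now $1,814. Insurer: $3,656 − $1,385 = $2,271.
Claim 3 — $1,959: deductible met; 25% of $1,959 = $489.75. Owner owes $489.75 (running OOP $2,303.75). Plan pays $1,959 − $489.75 = $1,469.25.
Claim 4 — $3,759: deductible met; 25% of $3,759 = $939.75. Cost to owner: $939.75. OOP to date $3,243.50. Insurer: $3,759 − $939.75 = $2,819.25.
Claim 5 — $12,075: deductible met; 25% of $12,075 = $3,018.75. Adding that to $3,243.50 gives $6,262.25, past the $3,400 cap; owner pays only $3,400 − $3,243.50 = $156.50. Plan pays $12,075 − $156.50 = $11,918.50.
Insurer total: $0 + $2,271 + $1,469.25 + $2,819.25 + $11,918.50 = $18,478.

$18,478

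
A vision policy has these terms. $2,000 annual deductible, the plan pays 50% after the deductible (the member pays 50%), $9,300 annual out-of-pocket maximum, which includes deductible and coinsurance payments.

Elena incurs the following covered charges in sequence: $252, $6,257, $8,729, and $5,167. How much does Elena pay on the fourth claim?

$681

Claim 1 ($252): all of it applies to the deductible. Member pays $252; OOP now $252.
Claim 2 ($6,257): deductible takes $1,748, $4,509 remains; 50% of $4,509 = $2,254.50. Cost to member: $4,002.50. OOP to date $4,254.50.
Claim 3 ($8,729): deductible met; 50% of $8,729 = $4,364.50. Cost to member: $4,364.50. OOP to date $8,619.
Claim 4 ($5,167): deductible already satisfied, so member's share is 50% × $5,167 = $2,583.50. Adding that to $8,619 gives $11,202.50, past the $9,300 cap; member pays only $9,300 − $8,619 = $681.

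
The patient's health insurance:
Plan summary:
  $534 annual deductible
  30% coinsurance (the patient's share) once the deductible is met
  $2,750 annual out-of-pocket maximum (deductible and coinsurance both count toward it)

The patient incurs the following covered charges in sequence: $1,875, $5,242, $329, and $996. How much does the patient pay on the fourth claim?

$142.40

Claim 1 ($1,875): $534 to deductible, leaving $1,341; patient's 30% is $402.30. Patient pays $936.30; OOP now $936.30.
Claim 2 ($5,242): deductible already satisfied, so patient's share is 30% × $5,242 = $1,572.60. Patient owes $1,572.60 (running OOP $2,508.90).
Claim 3 ($329): 30% coinsurance on $329 = $98.70. Cost to patient: $98.70. OOP to date $2,607.60.
Claim 4 ($996): 30% coinsurance on $996 = $298.80. Adding that to $2,607.60 gives $2,906.40, past the $2,750 cap; patient pays only $2,750 − $2,607.60 = $142.40.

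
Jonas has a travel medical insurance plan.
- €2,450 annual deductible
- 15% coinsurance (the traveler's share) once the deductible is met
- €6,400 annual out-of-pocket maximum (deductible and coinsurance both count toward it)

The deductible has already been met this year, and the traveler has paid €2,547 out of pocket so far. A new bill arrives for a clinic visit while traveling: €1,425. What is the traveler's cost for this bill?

With the deductible met, the entire €1,425 is subject to coinsurance.
Coinsurance: €1,425 × 15% = €213.75.
Total out-of-pocket so far would be €2,547 + €213.75 = €2,760.75, below the €6,400 cap — no reduction.

€213.75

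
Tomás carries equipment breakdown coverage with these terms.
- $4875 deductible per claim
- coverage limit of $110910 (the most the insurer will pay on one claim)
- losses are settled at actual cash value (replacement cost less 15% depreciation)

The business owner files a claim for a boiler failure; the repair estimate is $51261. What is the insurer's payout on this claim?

$38696.85

At 15% depreciation, ACV = $51261 − $7689.15 = $43571.85.
Subtract the deductible: $43571.85 − $4875 = $38696.85.
$38696.85 ≤ $110910, so the limit doesn't bind; insurer pays $38696.85.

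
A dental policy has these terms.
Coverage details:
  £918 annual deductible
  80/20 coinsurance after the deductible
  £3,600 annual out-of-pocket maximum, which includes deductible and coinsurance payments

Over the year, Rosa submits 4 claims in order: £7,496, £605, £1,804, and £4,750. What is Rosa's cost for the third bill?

Claim 1 (£7,496): £918 to deductible, leaving £6,578; patient's 20% is £1,315.60. Patient owes £2,233.60 (running OOP £2,233.60).
Claim 2 (£605): deductible already satisfied, so patient's share is 20% × £605 = £121. Patient pays £121; OOP now £2,354.60.
Claim 3 (£1,804): deductible met; 20% of £1,804 = £360.80. Patient owes £360.80 (running OOP £2,715.40).

£360.80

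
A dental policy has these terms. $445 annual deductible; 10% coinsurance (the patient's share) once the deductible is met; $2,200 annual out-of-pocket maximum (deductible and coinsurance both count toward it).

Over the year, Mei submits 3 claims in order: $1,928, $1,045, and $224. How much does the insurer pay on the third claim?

#1 ($1,928): $445 finishes the deductible; $1,483 goes to coinsurance; patient's 10% is $148.30. Patient pays $593.30; OOP now $593.30. Insurer: $1,928 − $593.30 = $1,334.70.
#2 ($1,045): 10% coinsurance on $1,045 = $104.50. Patient owes $104.50 (running OOP $697.80). Insurer: $1,045 − $104.50 = $940.50.
#3 ($224): deductible already satisfied, so patient's share is 10% × $224 = $22.40. Patient owes $22.40 (running OOP $720.20). Plan pays $224 − $22.40 = $201.60.

$201.60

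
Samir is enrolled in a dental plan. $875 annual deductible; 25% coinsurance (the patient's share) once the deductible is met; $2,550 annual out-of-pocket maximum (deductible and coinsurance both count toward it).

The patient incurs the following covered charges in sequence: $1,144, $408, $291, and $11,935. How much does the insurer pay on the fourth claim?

Bill 1, $1,144: $875 to deductible, leaving $269; coinsurance $269 × 25% = $67.25. Patient owes $942.25 (running OOP $942.25). Insurer: $1,144 − $942.25 = $201.75.
Bill 2, $408: deductible already satisfied, so patient's share is 25% × $408 = $102. Patient owes $102 (running OOP $1,044.25). Plan pays $408 − $102 = $306.
Bill 3, $291: deductible met; 25% of $291 = $72.75. Cost to patient: $72.75. OOP to date $1,117. Insurer: $291 − $72.75 = $218.25.
Bill 4, $11,935: deductible met; 25% of $11,935 = $2,983.75. Adding that to $1,117 gives $4,100.75, past the $2,550 cap; patient pays only $2,550 − $1,117 = $1,433. Insurer: $11,935 − $1,433 = $10,502.

$10,502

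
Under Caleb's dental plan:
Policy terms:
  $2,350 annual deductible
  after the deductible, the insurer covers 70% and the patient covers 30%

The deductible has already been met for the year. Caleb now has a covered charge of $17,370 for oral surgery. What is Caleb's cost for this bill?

$5,211

The deductible is already satisfied, so the full bill goes to coinsurance.
Coinsurance: $17,370 × 30% = $5,211.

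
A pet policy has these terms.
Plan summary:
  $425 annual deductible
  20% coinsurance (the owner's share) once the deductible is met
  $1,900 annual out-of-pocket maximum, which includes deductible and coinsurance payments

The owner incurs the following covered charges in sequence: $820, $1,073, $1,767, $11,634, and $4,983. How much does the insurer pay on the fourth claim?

$10,806

Bill 1, $820: $425 finishes the deductible; $395 goes to coinsurance; coinsurance $395 × 20% = $79. Cost to owner: $504. OOP to date $504. Plan pays $820 − $504 = $316.
Bill 2, $1,073: deductible already satisfied, so owner's share is 20% × $1,073 = $214.60. Cost to owner: $214.60. OOP to date $718.60. Insurer: $1,073 − $214.60 = $858.40.
Bill 3, $1,767: deductible already satisfied, so owner's share is 20% × $1,767 = $353.40. Cost to owner: $353.40. OOP to date $1,072. Insurer: $1,767 − $353.40 = $1,413.60.
Bill 4, $11,634: deductible already satisfied, so owner's share is 20% × $11,634 = $2,326.80. That would push OOP to $3,398.80, over the $1,900 cap, so owner pays $1,900 − $1,072 = $828. Insurer: $11,634 − $828 = $10,806.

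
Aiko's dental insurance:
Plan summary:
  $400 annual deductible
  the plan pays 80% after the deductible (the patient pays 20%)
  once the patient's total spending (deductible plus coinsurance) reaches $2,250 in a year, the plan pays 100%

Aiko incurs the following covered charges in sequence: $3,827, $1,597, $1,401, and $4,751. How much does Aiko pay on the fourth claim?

Claim 1 ($3,827): deductible takes $400, $3,427 remains; coinsurance $3,427 × 20% = $685.40. Patient owes $1,085.40 (running OOP $1,085.40).
Claim 2 ($1,597): deductible already satisfied, so patient's share is 20% × $1,597 = $319.40. Cost to patient: $319.40. OOP to date $1,404.80.
Claim 3 ($1,401): deductible already satisfied, so patient's share is 20% × $1,401 = $280.20. Patient pays $280.20; OOP now $1,685.
Claim 4 ($4,751): deductible already satisfied, so patient's share is 20% × $4,751 = $950.20. That would push OOP to $2,635.20, over the $2,250 cap, so patient pays $2,250 − $1,685 = $565.

$565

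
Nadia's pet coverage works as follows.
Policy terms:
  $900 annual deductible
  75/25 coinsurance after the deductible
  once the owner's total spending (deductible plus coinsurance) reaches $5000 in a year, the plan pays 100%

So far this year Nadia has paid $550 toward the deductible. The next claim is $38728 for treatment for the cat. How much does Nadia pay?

$4450

$550 of the $900 deductible is already met, leaving $350.
After the $350 deductible portion, $38728 − $350 = $38378 is subject to coinsurance.
Coinsurance: $38378 × 25% = $9594.50.
That puts the owner's cost at $350 + $9594.50 = $9944.50 before any cap.
Year-to-date out-of-pocket would reach $550 + $9944.50 = $10494.50, above the $5000 maximum, so the owner pays only $5000 − $550 = $4450.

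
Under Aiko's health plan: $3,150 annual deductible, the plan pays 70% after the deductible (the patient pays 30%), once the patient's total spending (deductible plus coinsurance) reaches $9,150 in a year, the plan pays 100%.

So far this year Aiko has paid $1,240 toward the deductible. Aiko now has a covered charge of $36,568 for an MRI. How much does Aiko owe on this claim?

$1,240 of the $3,150 deductible is already met, leaving $1,910.
The remaining $34,658 (= $36,568 − $1,910) moves to coinsurance.
30% of $34,658 = $10,397.40 falls to the patient.
So the patient owes $1,910 + $10,397.40 = $12,307.40 before any cap.
Year-to-date out-of-pocket would reach $1,240 + $12,307.40 = $13,547.40, above the $9,150 maximum, so the patient pays only $9,150 − $1,240 = $7,910.

$7,910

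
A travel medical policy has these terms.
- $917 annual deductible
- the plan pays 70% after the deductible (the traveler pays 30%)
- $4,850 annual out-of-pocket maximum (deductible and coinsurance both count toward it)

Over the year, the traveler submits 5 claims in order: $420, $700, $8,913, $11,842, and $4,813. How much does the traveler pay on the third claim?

$2,673.90

Claim 1 ($420): all of it applies to the deductible. Cost to traveler: $420. OOP to date $420.
Claim 2 ($700): deductible takes $497, $203 remains; 30% of $203 = $60.90. Cost to traveler: $557.90. OOP to date $977.90.
Claim 3 ($8,913): 30% coinsurance on $8,913 = $2,673.90. Traveler owes $2,673.90 (running OOP $3,651.80).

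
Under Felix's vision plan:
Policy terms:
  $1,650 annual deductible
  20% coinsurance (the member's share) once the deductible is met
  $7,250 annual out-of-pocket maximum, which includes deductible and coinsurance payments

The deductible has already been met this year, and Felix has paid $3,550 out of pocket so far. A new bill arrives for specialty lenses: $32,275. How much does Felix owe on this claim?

With the deductible met, the entire $32,275 is subject to coinsurance.
20% of $32,275 = $6,455 falls to the member.
Adding $6,455 to the $3,550 already spent would give $10,005, which exceeds the $7,250 cap; the member pays just $7,250 − $3,550 = $3,700.

$3,700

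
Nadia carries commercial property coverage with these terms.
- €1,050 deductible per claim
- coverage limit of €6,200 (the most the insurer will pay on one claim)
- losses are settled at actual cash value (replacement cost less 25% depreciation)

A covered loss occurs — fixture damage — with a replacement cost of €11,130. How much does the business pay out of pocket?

Depreciate 25%: the covered value is €11,130 × 0.75 = €8,347.50.
After the deductible, €8,347.50 − €1,050 = €7,297.50 remains.
€7,297.50 exceeds the €6,200 limit, so the insurer pays the limit: €6,200.
The business bears the rest of the original loss: €11,130 − €6,200 = €4,930.

€4,930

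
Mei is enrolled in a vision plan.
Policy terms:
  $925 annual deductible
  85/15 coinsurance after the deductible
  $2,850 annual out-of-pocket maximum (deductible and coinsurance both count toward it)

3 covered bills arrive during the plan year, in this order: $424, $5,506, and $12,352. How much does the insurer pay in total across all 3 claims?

$15,432

Claim 1 — $424: all of it applies to the deductible. Member owes $424 (running OOP $424). Plan pays $424 − $424 = $0.
Claim 2 — $5,506: deductible takes $501, $5,005 remains; 15% of $5,005 = $750.75. Member owes $1,251.75 (running OOP $1,675.75). Plan pays $5,506 − $1,251.75 = $4,254.25.
Claim 3 — $12,352: deductible already satisfied, so member's share is 15% × $12,352 = $1,852.80. OOP would hit $3,528.55 > $2,850, so the cap limits the member to $2,850 − $1,675.75 = $1,174.25. Plan pays $12,352 − $1,174.25 = $11,177.75.
Insurer total: $0 + $4,254.25 + $11,177.75 = $15,432.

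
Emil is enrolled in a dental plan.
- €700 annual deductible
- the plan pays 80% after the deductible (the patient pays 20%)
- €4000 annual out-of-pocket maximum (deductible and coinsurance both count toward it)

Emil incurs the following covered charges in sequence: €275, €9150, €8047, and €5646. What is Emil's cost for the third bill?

€1555

Claim 1 (€275): fully absorbed by the deductible. Patient pays €275; OOP now €275.
Claim 2 (€9150): €425 to deductible, leaving €8725; coinsurance €8725 × 20% = €1745. Cost to patient: €2170. OOP to date €2445.
Claim 3 (€8047): 20% coinsurance on €8047 = €1609.40. Adding that to €2445 gives €4054.40, past the €4000 cap; patient pays only €4000 − €2445 = €1555.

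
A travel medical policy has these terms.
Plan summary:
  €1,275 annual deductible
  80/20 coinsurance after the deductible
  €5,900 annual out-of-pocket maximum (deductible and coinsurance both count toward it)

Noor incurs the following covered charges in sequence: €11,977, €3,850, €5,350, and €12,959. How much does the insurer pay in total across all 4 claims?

€28,236

Bill 1, €11,977: €1,275 to deductible, leaving €10,702; 20% of €10,702 = €2,140.40. Cost to traveler: €3,415.40. OOP to date €3,415.40. Insurer: €11,977 − €3,415.40 = €8,561.60.
Bill 2, €3,850: deductible met; 20% of €3,850 = €770. Traveler pays €770; OOP now €4,185.40. Plan pays €3,850 − €770 = €3,080.
Bill 3, €5,350: deductible already satisfied, so traveler's share is 20% × €5,350 = €1,070. Cost to traveler: €1,070. OOP to date €5,255.40. Insurer: €5,350 − €1,070 = €4,280.
Bill 4, €12,959: 20% coinsurance on €12,959 = €2,591.80. Adding that to €5,255.40 gives €7,847.20, past the €5,900 cap; traveler pays only €5,900 − €5,255.40 = €644.60. Plan pays €12,959 − €644.60 = €12,314.40.
Insurer total = bills − traveler's total = €34,136 − €5,900 = €28,236.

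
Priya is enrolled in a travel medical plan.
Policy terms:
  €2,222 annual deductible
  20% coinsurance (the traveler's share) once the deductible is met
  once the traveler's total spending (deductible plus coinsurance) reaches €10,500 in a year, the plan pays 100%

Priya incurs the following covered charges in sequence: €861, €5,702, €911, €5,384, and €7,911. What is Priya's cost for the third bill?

€182.20

#1 (€861): fully absorbed by the deductible. Traveler pays €861; OOP now €861.
#2 (€5,702): €1,361 to deductible, leaving €4,341; coinsurance €4,341 × 20% = €868.20. Traveler pays €2,229.20; OOP now €3,090.20.
#3 (€911): deductible met; 20% of €911 = €182.20. Cost to traveler: €182.20. OOP to date €3,272.40.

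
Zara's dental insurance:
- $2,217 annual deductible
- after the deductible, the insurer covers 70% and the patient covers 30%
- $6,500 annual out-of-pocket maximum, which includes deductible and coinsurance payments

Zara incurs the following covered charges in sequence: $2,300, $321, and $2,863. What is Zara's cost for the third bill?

#1 ($2,300): deductible takes $2,217, $83 remains; coinsurance $83 × 30% = $24.90. Cost to patient: $2,241.90. OOP to date $2,241.90.
#2 ($321): deductible already satisfied, so patient's share is 30% × $321 = $96.30. Cost to patient: $96.30. OOP to date $2,338.20.
#3 ($2,863): deductible met; 30% of $2,863 = $858.90. Cost to patient: $858.90. OOP to date $3,197.10.

$858.90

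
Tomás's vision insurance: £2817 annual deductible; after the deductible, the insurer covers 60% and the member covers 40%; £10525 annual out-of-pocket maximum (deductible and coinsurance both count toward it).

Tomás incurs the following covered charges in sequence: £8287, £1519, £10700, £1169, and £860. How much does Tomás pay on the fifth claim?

Claim 1 (£8287): deductible takes £2817, £5470 remains; coinsurance £5470 × 40% = £2188. Cost to member: £5005. OOP to date £5005.
Claim 2 (£1519): deductible met; 40% of £1519 = £607.60. Member pays £607.60; OOP now £5612.60.
Claim 3 (£10700): deductible already satisfied, so member's share is 40% × £10700 = £4280. Cost to member: £4280. OOP to date £9892.60.
Claim 4 (£1169): deductible already satisfied, so member's share is 40% × £1169 = £467.60. Member pays £467.60; OOP now £10360.20.
Claim 5 (£860): deductible already satisfied, so member's share is 40% × £860 = £344. That would push OOP to £10704.20, over the £10525 cap, so member pays £10525 − £10360.20 = £164.80.

£164.80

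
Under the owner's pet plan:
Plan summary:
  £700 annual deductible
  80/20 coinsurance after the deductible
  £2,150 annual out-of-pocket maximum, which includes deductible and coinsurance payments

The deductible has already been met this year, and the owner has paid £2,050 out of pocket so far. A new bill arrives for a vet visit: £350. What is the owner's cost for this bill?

With the deductible met, the entire £350 is subject to coinsurance.
20% of £350 = £70 falls to the owner.
Total out-of-pocket so far would be £2,050 + £70 = £2,120, below the £2,150 cap — no reduction.

£70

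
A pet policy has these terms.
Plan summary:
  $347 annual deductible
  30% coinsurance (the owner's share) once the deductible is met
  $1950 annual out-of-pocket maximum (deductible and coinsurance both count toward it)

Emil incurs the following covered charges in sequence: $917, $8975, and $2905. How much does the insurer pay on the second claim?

Claim 1 ($917): $347 finishes the deductible; $570 goes to coinsurance; 30% of $570 = $171. Cost to owner: $518. OOP to date $518. Plan pays $917 − $518 = $399.
Claim 2 ($8975): 30% coinsurance on $8975 = $2692.50. That would push OOP to $3210.50, over the $1950 cap, so owner pays $1950 − $518 = $1432. Plan pays $8975 − $1432 = $7543.

$7543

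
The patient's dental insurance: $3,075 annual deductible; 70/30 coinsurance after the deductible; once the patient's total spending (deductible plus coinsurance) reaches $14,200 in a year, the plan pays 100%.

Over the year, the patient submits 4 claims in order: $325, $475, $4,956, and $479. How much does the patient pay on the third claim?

Claim 1 — $325: entire amount goes to the deductible. Patient pays $325; OOP now $325.
Claim 2 — $475: entire amount goes to the deductible. Patient owes $475 (running OOP $800).
Claim 3 — $4,956: $2,275 to deductible, leaving $2,681; patient's 30% is $804.30. Patient owes $3,079.30 (running OOP $3,879.30).

$3,079.30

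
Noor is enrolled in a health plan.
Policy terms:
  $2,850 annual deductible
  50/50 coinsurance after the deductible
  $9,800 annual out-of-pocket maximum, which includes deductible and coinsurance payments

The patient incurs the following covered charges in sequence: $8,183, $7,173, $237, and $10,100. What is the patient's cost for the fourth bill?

$578.50

Claim 1 ($8,183): $2,850 to deductible, leaving $5,333; coinsurance $5,333 × 50% = $2,666.50. Patient pays $5,516.50; OOP now $5,516.50.
Claim 2 ($7,173): deductible met; 50% of $7,173 = $3,586.50. Patient owes $3,586.50 (running OOP $9,103).
Claim 3 ($237): 50% coinsurance on $237 = $118.50. Cost to patient: $118.50. OOP to date $9,221.50.
Claim 4 ($10,100): deductible already satisfied, so patient's share is 50% × $10,100 = $5,050. Adding that to $9,221.50 gives $14,271.50, past the $9,800 cap; patient pays only $9,800 − $9,221.50 = $578.50.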